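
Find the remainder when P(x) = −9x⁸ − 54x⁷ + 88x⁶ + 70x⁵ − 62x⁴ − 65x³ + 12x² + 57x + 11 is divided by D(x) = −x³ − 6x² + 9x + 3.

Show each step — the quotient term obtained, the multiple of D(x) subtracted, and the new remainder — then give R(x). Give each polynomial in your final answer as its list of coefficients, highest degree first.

R = [-3, -4]

Step 1: lead(−9x⁸ − 54x⁷ + 88x⁶ + 70x⁵ − 62x⁴ − 65x³ + 12x² + 57x + 11) ÷ lead(D) = −9x⁸ ÷ −x³ = 9x⁵. Subtract (9x⁵)·D = −9x⁸ − 54x⁷ + 81x⁶ + 27x⁵. Remainder: 7x⁶ + 43x⁵ − 62x⁴ − 65x³ + 12x² + 57x + 11.
Step 2: lead(7x⁶ + 43x⁵ − 62x⁴ − 65x³ + 12x² + 57x + 11) ÷ lead(D) = 7x⁶ ÷ −x³ = −7x³. Subtract (−7x³)·D = 7x⁶ + 42x⁵ − 63x⁴ − 21x³. Remainder: x⁵ + x⁴ − 44x³ + 12x² + 57x + 11.
Step 3: lead(x⁵ + x⁴ − 44x³ + 12x² + 57x + 11) ÷ lead(D) = x⁵ ÷ −x³ = −x². Subtract (−x²)·D = x⁵ + 6x⁴ − 9x³ − 3x². Remainder: −5x⁴ − 35x³ + 15x² + 57x + 11.
Step 4: lead(−5x⁴ − 35x³ + 15x² + 57x + 11) ÷ lead(D) = −5x⁴ ÷ −x³ = 5x. Subtract (5x)·D = −5x⁴ − 30x³ + 45x² + 15x. Remainder: −5x³ − 30x² + 42x + 11.
Step 5: lead(−5x³ − 30x² + 42x + 11) ÷ lead(D) = −5x³ ÷ −x³ = 5. Subtract (5)·D = −5x³ − 30x² + 45x + 15. Remainder: −3x − 4.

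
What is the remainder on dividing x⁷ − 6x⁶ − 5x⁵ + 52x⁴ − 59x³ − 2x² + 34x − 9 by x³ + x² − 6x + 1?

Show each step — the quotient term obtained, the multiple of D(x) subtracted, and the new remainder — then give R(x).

R(x) = x² + 3x − 4

Step 1: lead(x⁷ − 6x⁶ − 5x⁵ + 52x⁴ − 59x³ − 2x² + 34x − 9) ÷ lead(D) = x⁷ ÷ x³ = x⁴. Subtract (x⁴)·D = x⁷ + x⁶ − 6x⁵ + x⁴. Remainder: −7x⁶ + x⁵ + 51x⁴ − 59x³ − 2x² + 34x − 9.
Step 2: lead(−7x⁶ + x⁵ + 51x⁴ − 59x³ − 2x² + 34x − 9) ÷ lead(D) = −7x⁶ ÷ x³ = −7x³. Subtract (−7x³)·D = −7x⁶ − 7x⁵ + 42x⁴ − 7x³. Remainder: 8x⁵ + 9x⁴ − 52x³ − 2x² + 34x − 9.
Step 3: lead(8x⁵ + 9x⁴ − 52x³ − 2x² + 34x − 9) ÷ lead(D) = 8x⁵ ÷ x³ = 8x². Subtract (8x²)·D = 8x⁵ + 8x⁴ − 48x³ + 8x². Remainder: x⁴ − 4x³ − 10x² + 34x − 9.
Step 4: lead(x⁴ − 4x³ − 10x² + 34x − 9) ÷ lead(D) = x⁴ ÷ x³ = x. Subtract (x)·D = x⁴ + x³ − 6x² + x. Remainder: −5x³ − 4x² + 33x − 9.
Step 5: lead(−5x³ − 4x² + 33x − 9) ÷ lead(D) = −5x³ ÷ x³ = −5. Subtract (−5)·D = −5x³ − 5x² + 30x − 5. Remainder: x² + 3x − 4.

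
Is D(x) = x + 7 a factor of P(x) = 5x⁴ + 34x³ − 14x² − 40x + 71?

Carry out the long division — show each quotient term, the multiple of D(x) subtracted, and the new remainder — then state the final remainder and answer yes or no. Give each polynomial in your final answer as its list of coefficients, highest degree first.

Step 1: lead(5x⁴ + 34x³ − 14x² − 40x + 71) ÷ lead(D) = 5x⁴ ÷ x = 5x³. Subtract (5x³)·D = 5x⁴ + 35x³. Remainder: −x³ − 14x² − 40x + 71.
Step 2: lead(−x³ − 14x² − 40x + 71) ÷ lead(D) = −x³ ÷ x = −x². Subtract (−x²)·D = −x³ − 7x². Remainder: −7x² − 40x + 71.
Step 3: lead(−7x² − 40x + 71) ÷ lead(D) = −7x² ÷ x = −7x. Subtract (−7x)·D = −7x² − 49x. Remainder: 9x + 71.
Step 4: lead(9x + 71) ÷ lead(D) = 9x ÷ x = 9. Subtract (9)·D = 9x + 63. Remainder: 8.

R = [8], so D(x) is not a factor of P(x). no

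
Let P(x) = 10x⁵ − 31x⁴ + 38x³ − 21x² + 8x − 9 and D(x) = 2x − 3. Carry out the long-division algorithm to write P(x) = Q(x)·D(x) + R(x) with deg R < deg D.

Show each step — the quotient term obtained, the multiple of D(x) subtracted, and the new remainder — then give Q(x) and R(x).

Q(x) = 5x⁴ − 8x³ + 7x² + 4; R(x) = 3

Step 1: lead(10x⁵ − 31x⁴ + 38x³ − 21x² + 8x − 9) ÷ lead(D) = 10x⁵ ÷ 2x = 5x⁴. Subtract (5x⁴)·D = 10x⁵ − 15x⁴. Remainder: −16x⁴ + 38x³ − 21x² + 8x − 9.
Step 2: lead(−16x⁴ + 38x³ − 21x² + 8x − 9) ÷ lead(D) = −16x⁴ ÷ 2x = −8x³. Subtract (−8x³)·D = −16x⁴ + 24x³. Remainder: 14x³ − 21x² + 8x − 9.
Step 3: lead(14x³ − 21x² + 8x − 9) ÷ lead(D) = 14x³ ÷ 2x = 7x². Subtract (7x²)·D = 14x³ − 21x². Remainder: 8x − 9.
Step 4: lead(8x − 9) ÷ lead(D) = 8x ÷ 2x = 4. Subtract (4)·D = 8x − 12. Remainder: 3.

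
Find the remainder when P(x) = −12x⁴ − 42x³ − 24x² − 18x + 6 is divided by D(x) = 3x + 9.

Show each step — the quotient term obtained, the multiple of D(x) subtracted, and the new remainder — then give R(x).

Step 1: lead(−12x⁴ − 42x³ − 24x² − 18x + 6) ÷ lead(D) = −12x⁴ ÷ 3x = −4x³. Subtract (−4x³)·D = −12x⁴ − 36x³. Remainder: −6x³ − 24x² − 18x + 6.
Step 2: lead(−6x³ − 24x² − 18x + 6) ÷ lead(D) = −6x³ ÷ 3x = −2x². Subtract (−2x²)·D = −6x³ − 18x². Remainder: −6x² − 18x + 6.
Step 3: lead(−6x² − 18x + 6) ÷ lead(D) = −6x² ÷ 3x = −2x. Subtract (−2x)·D = −6x² − 18x. Remainder: 6.

R(x) = 6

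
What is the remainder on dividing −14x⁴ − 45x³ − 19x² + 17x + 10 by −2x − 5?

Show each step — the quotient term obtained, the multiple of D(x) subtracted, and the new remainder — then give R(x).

R(x) = 5

Step 1: lead(−14x⁴ − 45x³ − 19x² + 17x + 10) ÷ lead(D) = −14x⁴ ÷ −2x = 7x³. Subtract (7x³)·D = −14x⁴ − 35x³. Remainder: −10x³ − 19x² + 17x + 10.
Step 2: lead(−10x³ − 19x² + 17x + 10) ÷ lead(D) = −10x³ ÷ −2x = 5x². Subtract (5x²)·D = −10x³ − 25x². Remainder: 6x² + 17x + 10.
Step 3: lead(6x² + 17x + 10) ÷ lead(D) = 6x² ÷ −2x = −3x. Subtract (−3x)·D = 6x² + 15x. Remainder: 2x + 10.
Step 4: lead(2x + 10) ÷ lead(D) = 2x ÷ −2x = −1. Subtract (−1)·D = 2x + 5. Remainder: 5.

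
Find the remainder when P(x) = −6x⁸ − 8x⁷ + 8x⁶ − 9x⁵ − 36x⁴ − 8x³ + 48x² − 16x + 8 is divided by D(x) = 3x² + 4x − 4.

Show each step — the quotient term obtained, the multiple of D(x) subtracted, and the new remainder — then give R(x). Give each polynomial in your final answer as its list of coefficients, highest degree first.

R = [8]

Step 1: lead(−6x⁸ − 8x⁷ + 8x⁶ − 9x⁵ − 36x⁴ − 8x³ + 48x² − 16x + 8) ÷ lead(D) = −6x⁸ ÷ 3x² = −2x⁶. Subtract (−2x⁶)·D = −6x⁸ − 8x⁷ + 8x⁶. Remainder: −9x⁵ − 36x⁴ − 8x³ + 48x² − 16x + 8.
Step 2: lead(−9x⁵ − 36x⁴ − 8x³ + 48x² − 16x + 8) ÷ lead(D) = −9x⁵ ÷ 3x² = −3x³. Subtract (−3x³)·D = −9x⁵ − 12x⁴ + 12x³. Remainder: −24x⁴ − 20x³ + 48x² − 16x + 8.
Step 3: lead(−24x⁴ − 20x³ + 48x² − 16x + 8) ÷ lead(D) = −24x⁴ ÷ 3x² = −8x². Subtract (−8x²)·D = −24x⁴ − 32x³ + 32x². Remainder: 12x³ + 16x² − 16x + 8.
Step 4: lead(12x³ + 16x² − 16x + 8) ÷ lead(D) = 12x³ ÷ 3x² = 4x. Subtract (4x)·D = 12x³ + 16x² − 16x. Remainder: 8.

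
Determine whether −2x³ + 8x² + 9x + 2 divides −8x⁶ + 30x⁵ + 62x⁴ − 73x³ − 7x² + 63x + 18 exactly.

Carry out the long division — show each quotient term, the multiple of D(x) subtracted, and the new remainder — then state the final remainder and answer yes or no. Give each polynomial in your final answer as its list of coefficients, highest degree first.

Step 1: lead(−8x⁶ + 30x⁵ + 62x⁴ − 73x³ − 7x² + 63x + 18) ÷ lead(D) = −8x⁶ ÷ −2x³ = 4x³. Subtract (4x³)·D = −8x⁶ + 32x⁵ + 36x⁴ + 8x³. Remainder: −2x⁵ + 26x⁴ − 81x³ − 7x² + 63x + 18.
Step 2: lead(−2x⁵ + 26x⁴ − 81x³ − 7x² + 63x + 18) ÷ lead(D) = −2x⁵ ÷ −2x³ = x². Subtract (x²)·D = −2x⁵ + 8x⁴ + 9x³ + 2x². Remainder: 18x⁴ − 90x³ − 9x² + 63x + 18.
Step 3: lead(18x⁴ − 90x³ − 9x² + 63x + 18) ÷ lead(D) = 18x⁴ ÷ −2x³ = −9x. Subtract (−9x)·D = 18x⁴ − 72x³ − 81x² − 18x. Remainder: −18x³ + 72x² + 81x + 18.
Step 4: lead(−18x³ + 72x² + 81x + 18) ÷ lead(D) = −18x³ ÷ −2x³ = 9. Subtract (9)·D = −18x³ + 72x² + 81x + 18. Remainder: 0.

R = [0], so D(x) is a factor of P(x). yes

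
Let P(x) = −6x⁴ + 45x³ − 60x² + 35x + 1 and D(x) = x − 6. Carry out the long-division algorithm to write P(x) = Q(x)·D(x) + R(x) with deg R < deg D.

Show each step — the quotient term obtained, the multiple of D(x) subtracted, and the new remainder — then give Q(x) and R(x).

Step 1: lead(−6x⁴ + 45x³ − 60x² + 35x + 1) ÷ lead(D) = −6x⁴ ÷ x = −6x³. Subtract (−6x³)·D = −6x⁴ + 36x³. Remainder: 9x³ − 60x² + 35x + 1.
Step 2: lead(9x³ − 60x² + 35x + 1) ÷ lead(D) = 9x³ ÷ x = 9x². Subtract (9x²)·D = 9x³ − 54x². Remainder: −6x² + 35x + 1.
Step 3: lead(−6x² + 35x + 1) ÷ lead(D) = −6x² ÷ x = −6x. Subtract (−6x)·D = −6x² + 36x. Remainder: −x + 1.
Step 4: lead(−x + 1) ÷ lead(D) = −x ÷ x = −1. Subtract (−1)·D = −x + 6. Remainder: −5.

Q(x) = −6x³ + 9x² − 6x − 1; R(x) = −5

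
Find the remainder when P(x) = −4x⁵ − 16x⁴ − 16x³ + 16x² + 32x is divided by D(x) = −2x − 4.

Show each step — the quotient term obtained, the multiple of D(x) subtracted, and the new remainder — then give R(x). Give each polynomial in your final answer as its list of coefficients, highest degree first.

Step 1: lead(−4x⁵ − 16x⁴ − 16x³ + 16x² + 32x) ÷ lead(D) = −4x⁵ ÷ −2x = 2x⁴. Subtract (2x⁴)·D = −4x⁵ − 8x⁴. Remainder: −8x⁴ − 16x³ + 16x² + 32x.
Step 2: lead(−8x⁴ − 16x³ + 16x² + 32x) ÷ lead(D) = −8x⁴ ÷ −2x = 4x³. Subtract (4x³)·D = −8x⁴ − 16x³. Remainder: 16x² + 32x.
Step 3: lead(16x² + 32x) ÷ lead(D) = 16x² ÷ −2x = −8x. Subtract (−8x)·D = 16x² + 32x. Remainder: 0.

R = [0]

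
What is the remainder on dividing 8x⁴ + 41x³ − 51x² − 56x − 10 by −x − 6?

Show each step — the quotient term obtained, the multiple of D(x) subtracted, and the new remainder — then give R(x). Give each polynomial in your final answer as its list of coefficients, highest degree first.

R = [2]

Step 1: lead(8x⁴ + 41x³ − 51x² − 56x − 10) ÷ lead(D) = 8x⁴ ÷ −x = −8x³. Subtract (−8x³)·D = 8x⁴ + 48x³. Remainder: −7x³ − 51x² − 56x − 10.
Step 2: lead(−7x³ − 51x² − 56x − 10) ÷ lead(D) = −7x³ ÷ −x = 7x². Subtract (7x²)·D = −7x³ − 42x². Remainder: −9x² − 56x − 10.
Step 3: lead(−9x² − 56x − 10) ÷ lead(D) = −9x² ÷ −x = 9x. Subtract (9x)·D = −9x² − 54x. Remainder: −2x − 10.
Step 4: lead(−2x − 10) ÷ lead(D) = −2x ÷ −x = 2. Subtract (2)·D = −2x − 12. Remainder: 2.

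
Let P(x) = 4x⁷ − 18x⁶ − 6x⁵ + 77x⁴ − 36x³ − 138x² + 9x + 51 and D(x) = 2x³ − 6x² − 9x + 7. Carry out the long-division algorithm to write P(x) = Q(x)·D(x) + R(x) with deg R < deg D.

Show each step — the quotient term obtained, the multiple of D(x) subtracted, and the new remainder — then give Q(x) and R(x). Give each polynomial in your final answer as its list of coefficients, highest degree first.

Q = [2, -3, -3, 9, 6]; R = [9]

Step 1: lead(4x⁷ − 18x⁶ − 6x⁵ + 77x⁴ − 36x³ − 138x² + 9x + 51) ÷ lead(D) = 4x⁷ ÷ 2x³ = 2x⁴. Subtract (2x⁴)·D = 4x⁷ − 12x⁶ − 18x⁵ + 14x⁴. Remainder: −6x⁶ + 12x⁵ + 63x⁴ − 36x³ − 138x² + 9x + 51.
Step 2: lead(−6x⁶ + 12x⁵ + 63x⁴ − 36x³ − 138x² + 9x + 51) ÷ lead(D) = −6x⁶ ÷ 2x³ = −3x³. Subtract (−3x³)·D = −6x⁶ + 18x⁵ + 27x⁴ − 21x³. Remainder: −6x⁵ + 36x⁴ − 15x³ − 138x² + 9x + 51.
Step 3: lead(−6x⁵ + 36x⁴ − 15x³ − 138x² + 9x + 51) ÷ lead(D) = −6x⁵ ÷ 2x³ = −3x². Subtract (−3x²)·D = −6x⁵ + 18x⁴ + 27x³ − 21x². Remainder: 18x⁴ − 42x³ − 117x² + 9x + 51.
Step 4: lead(18x⁴ − 42x³ − 117x² + 9x + 51) ÷ lead(D) = 18x⁴ ÷ 2x³ = 9x. Subtract (9x)·D = 18x⁴ − 54x³ − 81x² + 63x. Remainder: 12x³ − 36x² − 54x + 51.
Step 5: lead(12x³ − 36x² − 54x + 51) ÷ lead(D) = 12x³ ÷ 2x³ = 6. Subtract (6)·D = 12x³ − 36x² − 54x + 42. Remainder: 9.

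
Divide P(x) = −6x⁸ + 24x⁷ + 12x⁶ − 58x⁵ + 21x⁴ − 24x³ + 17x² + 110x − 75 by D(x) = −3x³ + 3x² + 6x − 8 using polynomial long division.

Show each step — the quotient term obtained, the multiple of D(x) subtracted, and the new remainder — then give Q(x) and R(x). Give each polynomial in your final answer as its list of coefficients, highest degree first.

Step 1: lead(−6x⁸ + 24x⁷ + 12x⁶ − 58x⁵ + 21x⁴ − 24x³ + 17x² + 110x − 75) ÷ lead(D) = −6x⁸ ÷ −3x³ = 2x⁵. Subtract (2x⁵)·D = −6x⁸ + 6x⁷ + 12x⁶ − 16x⁵. Remainder: 18x⁷ − 42x⁵ + 21x⁴ − 24x³ + 17x² + 110x − 75.
Step 2: lead(18x⁷ − 42x⁵ + 21x⁴ − 24x³ + 17x² + 110x − 75) ÷ lead(D) = 18x⁷ ÷ −3x³ = −6x⁴. Subtract (−6x⁴)·D = 18x⁷ − 18x⁶ − 36x⁵ + 48x⁴. Remainder: 18x⁶ − 6x⁵ − 27x⁴ − 24x³ + 17x² + 110x − 75.
Step 3: lead(18x⁶ − 6x⁵ − 27x⁴ − 24x³ + 17x² + 110x − 75) ÷ lead(D) = 18x⁶ ÷ −3x³ = −6x³. Subtract (−6x³)·D = 18x⁶ − 18x⁵ − 36x⁴ + 48x³. Remainder: 12x⁵ + 9x⁴ − 72x³ + 17x² + 110x − 75.
Step 4: lead(12x⁵ + 9x⁴ − 72x³ + 17x² + 110x − 75) ÷ lead(D) = 12x⁵ ÷ −3x³ = −4x². Subtract (−4x²)·D = 12x⁵ − 12x⁴ − 24x³ + 32x². Remainder: 21x⁴ − 48x³ − 15x² + 110x − 75.
Step 5: lead(21x⁴ − 48x³ − 15x² + 110x − 75) ÷ lead(D) = 21x⁴ ÷ −3x³ = −7x. Subtract (−7x)·D = 21x⁴ − 21x³ − 42x² + 56x. Remainder: −27x³ + 27x² + 54x − 75.
Step 6: lead(−27x³ + 27x² + 54x − 75) ÷ lead(D) = −27x³ ÷ −3x³ = 9. Subtract (9)·D = −27x³ + 27x² + 54x − 72. Remainder: −3.

Q = [2, -6, -6, -4, -7, 9]; R = [-3]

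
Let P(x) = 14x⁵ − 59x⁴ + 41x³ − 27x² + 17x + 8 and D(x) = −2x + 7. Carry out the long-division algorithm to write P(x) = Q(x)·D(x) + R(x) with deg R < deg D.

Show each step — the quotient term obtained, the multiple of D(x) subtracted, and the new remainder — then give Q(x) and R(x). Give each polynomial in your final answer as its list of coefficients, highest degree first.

Step 1: lead(14x⁵ − 59x⁴ + 41x³ − 27x² + 17x + 8) ÷ lead(D) = 14x⁵ ÷ −2x = −7x⁴. Subtract (−7x⁴)·D = 14x⁵ − 49x⁴. Remainder: −10x⁴ + 41x³ − 27x² + 17x + 8.
Step 2: lead(−10x⁴ + 41x³ − 27x² + 17x + 8) ÷ lead(D) = −10x⁴ ÷ −2x = 5x³. Subtract (5x³)·D = −10x⁴ + 35x³. Remainder: 6x³ − 27x² + 17x + 8.
Step 3: lead(6x³ − 27x² + 17x + 8) ÷ lead(D) = 6x³ ÷ −2x = −3x². Subtract (−3x²)·D = 6x³ − 21x². Remainder: −6x² + 17x + 8.
Step 4: lead(−6x² + 17x + 8) ÷ lead(D) = −6x² ÷ −2x = 3x. Subtract (3x)·D = −6x² + 21x. Remainder: −4x + 8.
Step 5: lead(−4x + 8) ÷ lead(D) = −4x ÷ −2x = 2. Subtract (2)·D = −4x + 14. Remainder: −6.

Q = [-7, 5, -3, 3, 2]; R = [-6]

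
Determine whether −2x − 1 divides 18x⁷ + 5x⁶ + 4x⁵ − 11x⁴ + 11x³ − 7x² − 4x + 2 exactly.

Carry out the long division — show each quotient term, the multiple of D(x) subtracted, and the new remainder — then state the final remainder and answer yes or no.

Step 1: lead(18x⁷ + 5x⁶ + 4x⁵ − 11x⁴ + 11x³ − 7x² − 4x + 2) ÷ lead(D) = 18x⁷ ÷ −2x = −9x⁶. Subtract (−9x⁶)·D = 18x⁷ + 9x⁶. Remainder: −4x⁶ + 4x⁵ − 11x⁴ + 11x³ − 7x² − 4x + 2.
Step 2: lead(−4x⁶ + 4x⁵ − 11x⁴ + 11x³ − 7x² − 4x + 2) ÷ lead(D) = −4x⁶ ÷ −2x = 2x⁵. Subtract (2x⁵)·D = −4x⁶ − 2x⁵. Remainder: 6x⁵ − 11x⁴ + 11x³ − 7x² − 4x + 2.
Step 3: lead(6x⁵ − 11x⁴ + 11x³ − 7x² − 4x + 2) ÷ lead(D) = 6x⁵ ÷ −2x = −3x⁴. Subtract (−3x⁴)·D = 6x⁵ + 3x⁴. Remainder: −14x⁴ + 11x³ − 7x² − 4x + 2.
Step 4: lead(−14x⁴ + 11x³ − 7x² − 4x + 2) ÷ lead(D) = −14x⁴ ÷ −2x = 7x³. Subtract (7x³)·D = −14x⁴ − 7x³. Remainder: 18x³ − 7x² − 4x + 2.
Step 5: lead(18x³ − 7x² − 4x + 2) ÷ lead(D) = 18x³ ÷ −2x = −9x². Subtract (−9x²)·D = 18x³ + 9x². Remainder: −16x² − 4x + 2.
Step 6: lead(−16x² − 4x + 2) ÷ lead(D) = −16x² ÷ −2x = 8x. Subtract (8x)·D = −16x² − 8x. Remainder: 4x + 2.
Step 7: lead(4x + 2) ÷ lead(D) = 4x ÷ −2x = −2. Subtract (−2)·D = 4x + 2. Remainder: 0.

R(x) = 0, so D(x) is a factor of P(x). yes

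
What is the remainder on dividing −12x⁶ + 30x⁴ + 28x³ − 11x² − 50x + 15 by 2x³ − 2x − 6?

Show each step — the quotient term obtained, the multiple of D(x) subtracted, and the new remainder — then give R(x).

R(x) = 7x² − 4x − 9

Step 1: lead(−12x⁶ + 30x⁴ + 28x³ − 11x² − 50x + 15) ÷ lead(D) = −12x⁶ ÷ 2x³ = −6x³. Subtract (−6x³)·D = −12x⁶ + 12x⁴ + 36x³. Remainder: 18x⁴ − 8x³ − 11x² − 50x + 15.
Step 2: lead(18x⁴ − 8x³ − 11x² − 50x + 15) ÷ lead(D) = 18x⁴ ÷ 2x³ = 9x. Subtract (9x)·D = 18x⁴ − 18x² − 54x. Remainder: −8x³ + 7x² + 4x + 15.
Step 3: lead(−8x³ + 7x² + 4x + 15) ÷ lead(D) = −8x³ ÷ 2x³ = −4. Subtract (−4)·D = −8x³ + 8x + 24. Remainder: 7x² − 4x − 9.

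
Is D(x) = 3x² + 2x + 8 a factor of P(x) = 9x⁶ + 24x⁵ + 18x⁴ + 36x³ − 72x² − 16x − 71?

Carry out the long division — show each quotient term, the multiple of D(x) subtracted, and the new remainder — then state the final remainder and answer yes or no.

Step 1: lead(9x⁶ + 24x⁵ + 18x⁴ + 36x³ − 72x² − 16x − 71) ÷ lead(D) = 9x⁶ ÷ 3x² = 3x⁴. Subtract (3x⁴)·D = 9x⁶ + 6x⁵ + 24x⁴. Remainder: 18x⁵ − 6x⁴ + 36x³ − 72x² − 16x − 71.
Step 2: lead(18x⁵ − 6x⁴ + 36x³ − 72x² − 16x − 71) ÷ lead(D) = 18x⁵ ÷ 3x² = 6x³. Subtract (6x³)·D = 18x⁵ + 12x⁴ + 48x³. Remainder: −18x⁴ − 12x³ − 72x² − 16x − 71.
Step 3: lead(−18x⁴ − 12x³ − 72x² − 16x − 71) ÷ lead(D) = −18x⁴ ÷ 3x² = −6x². Subtract (−6x²)·D = −18x⁴ − 12x³ − 48x². Remainder: −24x² − 16x − 71.
Step 4: lead(−24x² − 16x − 71) ÷ lead(D) = −24x² ÷ 3x² = −8. Subtract (−8)·D = −24x² − 16x − 64. Remainder: −7.

R(x) = −7, so D(x) is not a factor of P(x). no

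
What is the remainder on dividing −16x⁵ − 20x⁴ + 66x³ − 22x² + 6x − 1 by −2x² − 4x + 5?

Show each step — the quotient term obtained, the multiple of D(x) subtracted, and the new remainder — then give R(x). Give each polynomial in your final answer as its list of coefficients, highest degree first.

R = [3, 9]

Step 1: lead(−16x⁵ − 20x⁴ + 66x³ − 22x² + 6x − 1) ÷ lead(D) = −16x⁵ ÷ −2x² = 8x³. Subtract (8x³)·D = −16x⁵ − 32x⁴ + 40x³. Remainder: 12x⁴ + 26x³ − 22x² + 6x − 1.
Step 2: lead(12x⁴ + 26x³ − 22x² + 6x − 1) ÷ lead(D) = 12x⁴ ÷ −2x² = −6x². Subtract (−6x²)·D = 12x⁴ + 24x³ − 30x². Remainder: 2x³ + 8x² + 6x − 1.
Step 3: lead(2x³ + 8x² + 6x − 1) ÷ lead(D) = 2x³ ÷ −2x² = −x. Subtract (−x)·D = 2x³ + 4x² − 5x. Remainder: 4x² + 11x − 1.
Step 4: lead(4x² + 11x − 1) ÷ lead(D) = 4x² ÷ −2x² = −2. Subtract (−2)·D = 4x² + 8x − 10. Remainder: 3x + 9.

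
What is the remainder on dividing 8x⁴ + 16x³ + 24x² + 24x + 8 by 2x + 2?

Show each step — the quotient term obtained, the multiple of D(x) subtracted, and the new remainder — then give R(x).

Step 1: lead(8x⁴ + 16x³ + 24x² + 24x + 8) ÷ lead(D) = 8x⁴ ÷ 2x = 4x³. Subtract (4x³)·D = 8x⁴ + 8x³. Remainder: 8x³ + 24x² + 24x + 8.
Step 2: lead(8x³ + 24x² + 24x + 8) ÷ lead(D) = 8x³ ÷ 2x = 4x². Subtract (4x²)·D = 8x³ + 8x². Remainder: 16x² + 24x + 8.
Step 3: lead(16x² + 24x + 8) ÷ lead(D) = 16x² ÷ 2x = 8x. Subtract (8x)·D = 16x² + 16x. Remainder: 8x + 8.
Step 4: lead(8x + 8) ÷ lead(D) = 8x ÷ 2x = 4. Subtract (4)·D = 8x + 8. Remainder: 0.

R(x) = 0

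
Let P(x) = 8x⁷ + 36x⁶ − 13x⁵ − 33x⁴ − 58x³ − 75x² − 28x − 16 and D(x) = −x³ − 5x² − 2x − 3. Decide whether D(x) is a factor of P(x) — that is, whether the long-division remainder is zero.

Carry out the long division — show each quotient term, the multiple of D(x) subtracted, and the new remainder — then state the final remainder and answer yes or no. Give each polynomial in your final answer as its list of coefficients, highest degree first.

R = [8], so D(x) is not a factor of P(x). no

Step 1: lead(8x⁷ + 36x⁶ − 13x⁵ − 33x⁴ − 58x³ − 75x² − 28x − 16) ÷ lead(D) = 8x⁷ ÷ −x³ = −8x⁴. Subtract (−8x⁴)·D = 8x⁷ + 40x⁶ + 16x⁵ + 24x⁴. Remainder: −4x⁶ − 29x⁵ − 57x⁴ − 58x³ − 75x² − 28x − 16.
Step 2: lead(−4x⁶ − 29x⁵ − 57x⁴ − 58x³ − 75x² − 28x − 16) ÷ lead(D) = −4x⁶ ÷ −x³ = 4x³. Subtract (4x³)·D = −4x⁶ − 20x⁵ − 8x⁴ − 12x³. Remainder: −9x⁵ − 49x⁴ − 46x³ − 75x² − 28x − 16.
Step 3: lead(−9x⁵ − 49x⁴ − 46x³ − 75x² − 28x − 16) ÷ lead(D) = −9x⁵ ÷ −x³ = 9x². Subtract (9x²)·D = −9x⁵ − 45x⁴ − 18x³ − 27x². Remainder: −4x⁴ − 28x³ − 48x² − 28x − 16.
Step 4: lead(−4x⁴ − 28x³ − 48x² − 28x − 16) ÷ lead(D) = −4x⁴ ÷ −x³ = 4x. Subtract (4x)·D = −4x⁴ − 20x³ − 8x² − 12x. Remainder: −8x³ − 40x² − 16x − 16.
Step 5: lead(−8x³ − 40x² − 16x − 16) ÷ lead(D) = −8x³ ÷ −x³ = 8. Subtract (8)·D = −8x³ − 40x² − 16x − 24. Remainder: 8.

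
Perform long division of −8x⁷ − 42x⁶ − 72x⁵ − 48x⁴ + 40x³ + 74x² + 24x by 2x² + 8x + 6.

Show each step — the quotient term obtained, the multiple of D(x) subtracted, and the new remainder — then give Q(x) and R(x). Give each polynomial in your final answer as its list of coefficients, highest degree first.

Step 1: lead(−8x⁷ − 42x⁶ − 72x⁵ − 48x⁴ + 40x³ + 74x² + 24x) ÷ lead(D) = −8x⁷ ÷ 2x² = −4x⁵. Subtract (−4x⁵)·D = −8x⁷ − 32x⁶ − 24x⁵. Remainder: −10x⁶ − 48x⁵ − 48x⁴ + 40x³ + 74x² + 24x.
Step 2: lead(−10x⁶ − 48x⁵ − 48x⁴ + 40x³ + 74x² + 24x) ÷ lead(D) = −10x⁶ ÷ 2x² = −5x⁴. Subtract (−5x⁴)·D = −10x⁶ − 40x⁵ − 30x⁴. Remainder: −8x⁵ − 18x⁴ + 40x³ + 74x² + 24x.
Step 3: lead(−8x⁵ − 18x⁴ + 40x³ + 74x² + 24x) ÷ lead(D) = −8x⁵ ÷ 2x² = −4x³. Subtract (−4x³)·D = −8x⁵ − 32x⁴ − 24x³. Remainder: 14x⁴ + 64x³ + 74x² + 24x.
Step 4: lead(14x⁴ + 64x³ + 74x² + 24x) ÷ lead(D) = 14x⁴ ÷ 2x² = 7x². Subtract (7x²)·D = 14x⁴ + 56x³ + 42x². Remainder: 8x³ + 32x² + 24x.
Step 5: lead(8x³ + 32x² + 24x) ÷ lead(D) = 8x³ ÷ 2x² = 4x. Subtract (4x)·D = 8x³ + 32x² + 24x. Remainder: 0.

Q = [-4, -5, -4, 7, 4, 0]; R = [0]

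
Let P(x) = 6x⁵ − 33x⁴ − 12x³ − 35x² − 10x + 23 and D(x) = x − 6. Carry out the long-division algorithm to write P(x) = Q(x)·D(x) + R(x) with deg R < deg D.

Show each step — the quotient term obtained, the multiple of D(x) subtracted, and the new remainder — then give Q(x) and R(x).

Q(x) = 6x⁴ + 3x³ + 6x² + x − 4; R(x) = −1

Step 1: lead(6x⁵ − 33x⁴ − 12x³ − 35x² − 10x + 23) ÷ lead(D) = 6x⁵ ÷ x = 6x⁴. Subtract (6x⁴)·D = 6x⁵ − 36x⁴. Remainder: 3x⁴ − 12x³ − 35x² − 10x + 23.
Step 2: lead(3x⁴ − 12x³ − 35x² − 10x + 23) ÷ lead(D) = 3x⁴ ÷ x = 3x³. Subtract (3x³)·D = 3x⁴ − 18x³. Remainder: 6x³ − 35x² − 10x + 23.
Step 3: lead(6x³ − 35x² − 10x + 23) ÷ lead(D) = 6x³ ÷ x = 6x². Subtract (6x²)·D = 6x³ − 36x². Remainder: x² − 10x + 23.
Step 4: lead(x² − 10x + 23) ÷ lead(D) = x² ÷ x = x. Subtract (x)·D = x² − 6x. Remainder: −4x + 23.
Step 5: lead(−4x + 23) ÷ lead(D) = −4x ÷ x = −4. Subtract (−4)·D = −4x + 24. Remainder: −1.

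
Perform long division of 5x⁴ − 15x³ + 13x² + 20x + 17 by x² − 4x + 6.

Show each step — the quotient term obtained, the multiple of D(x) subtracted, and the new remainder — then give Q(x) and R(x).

Step 1: lead(5x⁴ − 15x³ + 13x² + 20x + 17) ÷ lead(D) = 5x⁴ ÷ x² = 5x². Subtract (5x²)·D = 5x⁴ − 20x³ + 30x². Remainder: 5x³ − 17x² + 20x + 17.
Step 2: lead(5x³ − 17x² + 20x + 17) ÷ lead(D) = 5x³ ÷ x² = 5x. Subtract (5x)·D = 5x³ − 20x² + 30x. Remainder: 3x² − 10x + 17.
Step 3: lead(3x² − 10x + 17) ÷ lead(D) = 3x² ÷ x² = 3. Subtract (3)·D = 3x² − 12x + 18. Remainder: 2x − 1.

Q(x) = 5x² + 5x + 3; R(x) = 2x − 1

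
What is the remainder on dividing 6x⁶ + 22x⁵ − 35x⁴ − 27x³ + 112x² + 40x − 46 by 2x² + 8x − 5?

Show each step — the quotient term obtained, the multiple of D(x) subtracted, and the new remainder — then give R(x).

Step 1: lead(6x⁶ + 22x⁵ − 35x⁴ − 27x³ + 112x² + 40x − 46) ÷ lead(D) = 6x⁶ ÷ 2x² = 3x⁴. Subtract (3x⁴)·D = 6x⁶ + 24x⁵ − 15x⁴. Remainder: −2x⁵ − 20x⁴ − 27x³ + 112x² + 40x − 46.
Step 2: lead(−2x⁵ − 20x⁴ − 27x³ + 112x² + 40x − 46) ÷ lead(D) = −2x⁵ ÷ 2x² = −x³. Subtract (−x³)·D = −2x⁵ − 8x⁴ + 5x³. Remainder: −12x⁴ − 32x³ + 112x² + 40x − 46.
Step 3: lead(−12x⁴ − 32x³ + 112x² + 40x − 46) ÷ lead(D) = −12x⁴ ÷ 2x² = −6x². Subtract (−6x²)·D = −12x⁴ − 48x³ + 30x². Remainder: 16x³ + 82x² + 40x − 46.
Step 4: lead(16x³ + 82x² + 40x − 46) ÷ lead(D) = 16x³ ÷ 2x² = 8x. Subtract (8x)·D = 16x³ + 64x² − 40x. Remainder: 18x² + 80x − 46.
Step 5: lead(18x² + 80x − 46) ÷ lead(D) = 18x² ÷ 2x² = 9. Subtract (9)·D = 18x² + 72x − 45. Remainder: 8x − 1.

R(x) = 8x − 1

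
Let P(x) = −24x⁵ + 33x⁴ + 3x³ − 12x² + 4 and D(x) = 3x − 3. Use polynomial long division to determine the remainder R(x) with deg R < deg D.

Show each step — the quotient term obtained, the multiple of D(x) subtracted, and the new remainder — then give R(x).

Step 1: lead(−24x⁵ + 33x⁴ + 3x³ − 12x² + 4) ÷ lead(D) = −24x⁵ ÷ 3x = −8x⁴. Subtract (−8x⁴)·D = −24x⁵ + 24x⁴. Remainder: 9x⁴ + 3x³ − 12x² + 4.
Step 2: lead(9x⁴ + 3x³ − 12x² + 4) ÷ lead(D) = 9x⁴ ÷ 3x = 3x³. Subtract (3x³)·D = 9x⁴ − 9x³. Remainder: 12x³ − 12x² + 4.
Step 3: lead(12x³ − 12x² + 4) ÷ lead(D) = 12x³ ÷ 3x = 4x². Subtract (4x²)·D = 12x³ − 12x². Remainder: 4.

R(x) = 4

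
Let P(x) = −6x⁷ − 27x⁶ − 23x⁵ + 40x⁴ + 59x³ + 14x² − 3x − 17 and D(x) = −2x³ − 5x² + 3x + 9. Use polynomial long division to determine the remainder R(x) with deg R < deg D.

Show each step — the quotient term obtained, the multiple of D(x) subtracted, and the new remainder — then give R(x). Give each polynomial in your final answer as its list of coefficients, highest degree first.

Step 1: lead(−6x⁷ − 27x⁶ − 23x⁵ + 40x⁴ + 59x³ + 14x² − 3x − 17) ÷ lead(D) = −6x⁷ ÷ −2x³ = 3x⁴. Subtract (3x⁴)·D = −6x⁷ − 15x⁶ + 9x⁵ + 27x⁴. Remainder: −12x⁶ − 32x⁵ + 13x⁴ + 59x³ + 14x² − 3x − 17.
Step 2: lead(−12x⁶ − 32x⁵ + 13x⁴ + 59x³ + 14x² − 3x − 17) ÷ lead(D) = −12x⁶ ÷ −2x³ = 6x³. Subtract (6x³)·D = −12x⁶ − 30x⁵ + 18x⁴ + 54x³. Remainder: −2x⁵ − 5x⁴ + 5x³ + 14x² − 3x − 17.
Step 3: lead(−2x⁵ − 5x⁴ + 5x³ + 14x² − 3x − 17) ÷ lead(D) = −2x⁵ ÷ −2x³ = x². Subtract (x²)·D = −2x⁵ − 5x⁴ + 3x³ + 9x². Remainder: 2x³ + 5x² − 3x − 17.
Step 4: lead(2x³ + 5x² − 3x − 17) ÷ lead(D) = 2x³ ÷ −2x³ = −1. Subtract (−1)·D = 2x³ + 5x² − 3x − 9. Remainder: −8.

R = [-8]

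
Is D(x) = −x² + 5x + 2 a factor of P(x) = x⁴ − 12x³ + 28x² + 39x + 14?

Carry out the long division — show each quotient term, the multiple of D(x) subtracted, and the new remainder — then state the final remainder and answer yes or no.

Step 1: lead(x⁴ − 12x³ + 28x² + 39x + 14) ÷ lead(D) = x⁴ ÷ −x² = −x². Subtract (−x²)·D = x⁴ − 5x³ − 2x². Remainder: −7x³ + 30x² + 39x + 14.
Step 2: lead(−7x³ + 30x² + 39x + 14) ÷ lead(D) = −7x³ ÷ −x² = 7x. Subtract (7x)·D = −7x³ + 35x² + 14x. Remainder: −5x² + 25x + 14.
Step 3: lead(−5x² + 25x + 14) ÷ lead(D) = −5x² ÷ −x² = 5. Subtract (5)·D = −5x² + 25x + 10. Remainder: 4.

R(x) = 4, so D(x) is not a factor of P(x). no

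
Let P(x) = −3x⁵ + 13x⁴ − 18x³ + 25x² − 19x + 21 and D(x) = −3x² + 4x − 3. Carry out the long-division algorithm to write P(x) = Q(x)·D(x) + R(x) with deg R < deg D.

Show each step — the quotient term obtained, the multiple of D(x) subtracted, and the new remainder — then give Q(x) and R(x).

Q(x) = x³ − 3x² + x − 4; R(x) = 9

Step 1: lead(−3x⁵ + 13x⁴ − 18x³ + 25x² − 19x + 21) ÷ lead(D) = −3x⁵ ÷ −3x² = x³. Subtract (x³)·D = −3x⁵ + 4x⁴ − 3x³. Remainder: 9x⁴ − 15x³ + 25x² − 19x + 21.
Step 2: lead(9x⁴ − 15x³ + 25x² − 19x + 21) ÷ lead(D) = 9x⁴ ÷ −3x² = −3x². Subtract (−3x²)·D = 9x⁴ − 12x³ + 9x². Remainder: −3x³ + 16x² − 19x + 21.
Step 3: lead(−3x³ + 16x² − 19x + 21) ÷ lead(D) = −3x³ ÷ −3x² = x. Subtract (x)·D = −3x³ + 4x² − 3x. Remainder: 12x² − 16x + 21.
Step 4: lead(12x² − 16x + 21) ÷ lead(D) = 12x² ÷ −3x² = −4. Subtract (−4)·D = 12x² − 16x + 12. Remainder: 9.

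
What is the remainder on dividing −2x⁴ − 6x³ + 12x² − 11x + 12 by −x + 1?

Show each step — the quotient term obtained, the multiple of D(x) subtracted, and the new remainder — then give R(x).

Step 1: lead(−2x⁴ − 6x³ + 12x² − 11x + 12) ÷ lead(D) = −2x⁴ ÷ −x = 2x³. Subtract (2x³)·D = −2x⁴ + 2x³. Remainder: −8x³ + 12x² − 11x + 12.
Step 2: lead(−8x³ + 12x² − 11x + 12) ÷ lead(D) = −8x³ ÷ −x = 8x². Subtract (8x²)·D = −8x³ + 8x². Remainder: 4x² − 11x + 12.
Step 3: lead(4x² − 11x + 12) ÷ lead(D) = 4x² ÷ −x = −4x. Subtract (−4x)·D = 4x² − 4x. Remainder: −7x + 12.
Step 4: lead(−7x + 12) ÷ lead(D) = −7x ÷ −x = 7. Subtract (7)·D = −7x + 7. Remainder: 5.

R(x) = 5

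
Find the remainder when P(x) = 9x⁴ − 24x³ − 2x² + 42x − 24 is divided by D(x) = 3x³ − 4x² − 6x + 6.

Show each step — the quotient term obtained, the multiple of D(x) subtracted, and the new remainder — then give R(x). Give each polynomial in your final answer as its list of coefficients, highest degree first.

R = [0]

Step 1: lead(9x⁴ − 24x³ − 2x² + 42x − 24) ÷ lead(D) = 9x⁴ ÷ 3x³ = 3x. Subtract (3x)·D = 9x⁴ − 12x³ − 18x² + 18x. Remainder: −12x³ + 16x² + 24x − 24.
Step 2: lead(−12x³ + 16x² + 24x − 24) ÷ lead(D) = −12x³ ÷ 3x³ = −4. Subtract (−4)·D = −12x³ + 16x² + 24x − 24. Remainder: 0.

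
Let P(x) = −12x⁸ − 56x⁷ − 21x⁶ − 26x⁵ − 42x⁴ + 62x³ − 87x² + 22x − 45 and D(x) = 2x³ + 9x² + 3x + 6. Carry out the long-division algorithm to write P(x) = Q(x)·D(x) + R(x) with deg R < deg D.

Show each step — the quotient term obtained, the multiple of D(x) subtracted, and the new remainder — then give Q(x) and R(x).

Step 1: lead(−12x⁸ − 56x⁷ − 21x⁶ − 26x⁵ − 42x⁴ + 62x³ − 87x² + 22x − 45) ÷ lead(D) = −12x⁸ ÷ 2x³ = −6x⁵. Subtract (−6x⁵)·D = −12x⁸ − 54x⁷ − 18x⁶ − 36x⁵. Remainder: −2x⁷ − 3x⁶ + 10x⁵ − 42x⁴ + 62x³ − 87x² + 22x − 45.
Step 2: lead(−2x⁷ − 3x⁶ + 10x⁵ − 42x⁴ + 62x³ − 87x² + 22x − 45) ÷ lead(D) = −2x⁷ ÷ 2x³ = −x⁴. Subtract (−x⁴)·D = −2x⁷ − 9x⁶ − 3x⁵ − 6x⁴. Remainder: 6x⁶ + 13x⁵ − 36x⁴ + 62x³ − 87x² + 22x − 45.
Step 3: lead(6x⁶ + 13x⁵ − 36x⁴ + 62x³ − 87x² + 22x − 45) ÷ lead(D) = 6x⁶ ÷ 2x³ = 3x³. Subtract (3x³)·D = 6x⁶ + 27x⁵ + 9x⁴ + 18x³. Remainder: −14x⁵ − 45x⁴ + 44x³ − 87x² + 22x − 45.
Step 4: lead(−14x⁵ − 45x⁴ + 44x³ − 87x² + 22x − 45) ÷ lead(D) = −14x⁵ ÷ 2x³ = −7x². Subtract (−7x²)·D = −14x⁵ − 63x⁴ − 21x³ − 42x². Remainder: 18x⁴ + 65x³ − 45x² + 22x − 45.
Step 5: lead(18x⁴ + 65x³ − 45x² + 22x − 45) ÷ lead(D) = 18x⁴ ÷ 2x³ = 9x. Subtract (9x)·D = 18x⁴ + 81x³ + 27x² + 54x. Remainder: −16x³ − 72x² − 32x − 45.
Step 6: lead(−16x³ − 72x² − 32x − 45) ÷ lead(D) = −16x³ ÷ 2x³ = −8. Subtract (−8)·D = −16x³ − 72x² − 24x − 48. Remainder: −8x + 3.

Q(x) = −6x⁵ − x⁴ + 3x³ − 7x² + 9x − 8; R(x) = −8x + 3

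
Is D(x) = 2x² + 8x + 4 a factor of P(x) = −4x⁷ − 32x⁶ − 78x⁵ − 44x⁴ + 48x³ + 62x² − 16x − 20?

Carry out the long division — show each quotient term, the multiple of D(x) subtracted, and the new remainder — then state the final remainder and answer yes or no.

R(x) = 0, so D(x) is a factor of P(x). yes

Step 1: lead(−4x⁷ − 32x⁶ − 78x⁵ − 44x⁴ + 48x³ + 62x² − 16x − 20) ÷ lead(D) = −4x⁷ ÷ 2x² = −2x⁵. Subtract (−2x⁵)·D = −4x⁷ − 16x⁶ − 8x⁵. Remainder: −16x⁶ − 70x⁵ − 44x⁴ + 48x³ + 62x² − 16x − 20.
Step 2: lead(−16x⁶ − 70x⁵ − 44x⁴ + 48x³ + 62x² − 16x − 20) ÷ lead(D) = −16x⁶ ÷ 2x² = −8x⁴. Subtract (−8x⁴)·D = −16x⁶ − 64x⁵ − 32x⁴. Remainder: −6x⁵ − 12x⁴ + 48x³ + 62x² − 16x − 20.
Step 3: lead(−6x⁵ − 12x⁴ + 48x³ + 62x² − 16x − 20) ÷ lead(D) = −6x⁵ ÷ 2x² = −3x³. Subtract (−3x³)·D = −6x⁵ − 24x⁴ − 12x³. Remainder: 12x⁴ + 60x³ + 62x² − 16x − 20.
Step 4: lead(12x⁴ + 60x³ + 62x² − 16x − 20) ÷ lead(D) = 12x⁴ ÷ 2x² = 6x². Subtract (6x²)·D = 12x⁴ + 48x³ + 24x². Remainder: 12x³ + 38x² − 16x − 20.
Step 5: lead(12x³ + 38x² − 16x − 20) ÷ lead(D) = 12x³ ÷ 2x² = 6x. Subtract (6x)·D = 12x³ + 48x² + 24x. Remainder: −10x² − 40x − 20.
Step 6: lead(−10x² − 40x − 20) ÷ lead(D) = −10x² ÷ 2x² = −5. Subtract (−5)·D = −10x² − 40x − 20. Remainder: 0.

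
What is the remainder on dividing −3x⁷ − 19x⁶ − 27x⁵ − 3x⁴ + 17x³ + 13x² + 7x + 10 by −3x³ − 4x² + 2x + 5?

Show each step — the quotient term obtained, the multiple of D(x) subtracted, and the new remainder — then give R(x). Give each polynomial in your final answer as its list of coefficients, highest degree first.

Step 1: lead(−3x⁷ − 19x⁶ − 27x⁵ − 3x⁴ + 17x³ + 13x² + 7x + 10) ÷ lead(D) = −3x⁷ ÷ −3x³ = x⁴. Subtract (x⁴)·D = −3x⁷ − 4x⁶ + 2x⁵ + 5x⁴. Remainder: −15x⁶ − 29x⁵ − 8x⁴ + 17x³ + 13x² + 7x + 10.
Step 2: lead(−15x⁶ − 29x⁵ − 8x⁴ + 17x³ + 13x² + 7x + 10) ÷ lead(D) = −15x⁶ ÷ −3x³ = 5x³. Subtract (5x³)·D = −15x⁶ − 20x⁵ + 10x⁴ + 25x³. Remainder: −9x⁵ − 18x⁴ − 8x³ + 13x² + 7x + 10.
Step 3: lead(−9x⁵ − 18x⁴ − 8x³ + 13x² + 7x + 10) ÷ lead(D) = −9x⁵ ÷ −3x³ = 3x². Subtract (3x²)·D = −9x⁵ − 12x⁴ + 6x³ + 15x². Remainder: −6x⁴ − 14x³ − 2x² + 7x + 10.
Step 4: lead(−6x⁴ − 14x³ − 2x² + 7x + 10) ÷ lead(D) = −6x⁴ ÷ −3x³ = 2x. Subtract (2x)·D = −6x⁴ − 8x³ + 4x² + 10x. Remainder: −6x³ − 6x² − 3x + 10.
Step 5: lead(−6x³ − 6x² − 3x + 10) ÷ lead(D) = −6x³ ÷ −3x³ = 2. Subtract (2)·D = −6x³ − 8x² + 4x + 10. Remainder: 2x² − 7x.

R = [2, -7, 0]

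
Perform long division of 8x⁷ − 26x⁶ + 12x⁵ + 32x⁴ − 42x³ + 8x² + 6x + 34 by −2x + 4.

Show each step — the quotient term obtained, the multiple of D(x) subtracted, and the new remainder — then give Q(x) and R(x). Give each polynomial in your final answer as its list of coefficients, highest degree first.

Step 1: lead(8x⁷ − 26x⁶ + 12x⁵ + 32x⁴ − 42x³ + 8x² + 6x + 34) ÷ lead(D) = 8x⁷ ÷ −2x = −4x⁶. Subtract (−4x⁶)·D = 8x⁷ − 16x⁶. Remainder: −10x⁶ + 12x⁵ + 32x⁴ − 42x³ + 8x² + 6x + 34.
Step 2: lead(−10x⁶ + 12x⁵ + 32x⁴ − 42x³ + 8x² + 6x + 34) ÷ lead(D) = −10x⁶ ÷ −2x = 5x⁵. Subtract (5x⁵)·D = −10x⁶ + 20x⁵. Remainder: −8x⁵ + 32x⁴ − 42x³ + 8x² + 6x + 34.
Step 3: lead(−8x⁵ + 32x⁴ − 42x³ + 8x² + 6x + 34) ÷ lead(D) = −8x⁵ ÷ −2x = 4x⁴. Subtract (4x⁴)·D = −8x⁵ + 16x⁴. Remainder: 16x⁴ − 42x³ + 8x² + 6x + 34.
Step 4: lead(16x⁴ − 42x³ + 8x² + 6x + 34) ÷ lead(D) = 16x⁴ ÷ −2x = −8x³. Subtract (−8x³)·D = 16x⁴ − 32x³. Remainder: −10x³ + 8x² + 6x + 34.
Step 5: lead(−10x³ + 8x² + 6x + 34) ÷ lead(D) = −10x³ ÷ −2x = 5x². Subtract (5x²)·D = −10x³ + 20x². Remainder: −12x² + 6x + 34.
Step 6: lead(−12x² + 6x + 34) ÷ lead(D) = −12x² ÷ −2x = 6x. Subtract (6x)·D = −12x² + 24x. Remainder: −18x + 34.
Step 7: lead(−18x + 34) ÷ lead(D) = −18x ÷ −2x = 9. Subtract (9)·D = −18x + 36. Remainder: −2.

Q = [-4, 5, 4, -8, 5, 6, 9]; R = [-2]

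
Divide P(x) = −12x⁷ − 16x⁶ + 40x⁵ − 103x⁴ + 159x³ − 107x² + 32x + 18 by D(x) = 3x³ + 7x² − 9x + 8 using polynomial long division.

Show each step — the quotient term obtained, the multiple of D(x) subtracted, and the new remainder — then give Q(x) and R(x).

Step 1: lead(−12x⁷ − 16x⁶ + 40x⁵ − 103x⁴ + 159x³ − 107x² + 32x + 18) ÷ lead(D) = −12x⁷ ÷ 3x³ = −4x⁴. Subtract (−4x⁴)·D = −12x⁷ − 28x⁶ + 36x⁵ − 32x⁴. Remainder: 12x⁶ + 4x⁵ − 71x⁴ + 159x³ − 107x² + 32x + 18.
Step 2: lead(12x⁶ + 4x⁵ − 71x⁴ + 159x³ − 107x² + 32x + 18) ÷ lead(D) = 12x⁶ ÷ 3x³ = 4x³. Subtract (4x³)·D = 12x⁶ + 28x⁵ − 36x⁴ + 32x³. Remainder: −24x⁵ − 35x⁴ + 127x³ − 107x² + 32x + 18.
Step 3: lead(−24x⁵ − 35x⁴ + 127x³ − 107x² + 32x + 18) ÷ lead(D) = −24x⁵ ÷ 3x³ = −8x². Subtract (−8x²)·D = −24x⁵ − 56x⁴ + 72x³ − 64x². Remainder: 21x⁴ + 55x³ − 43x² + 32x + 18.
Step 4: lead(21x⁴ + 55x³ − 43x² + 32x + 18) ÷ lead(D) = 21x⁴ ÷ 3x³ = 7x. Subtract (7x)·D = 21x⁴ + 49x³ − 63x² + 56x. Remainder: 6x³ + 20x² − 24x + 18.
Step 5: lead(6x³ + 20x² − 24x + 18) ÷ lead(D) = 6x³ ÷ 3x³ = 2. Subtract (2)·D = 6x³ + 14x² − 18x + 16. Remainder: 6x² − 6x + 2.

Q(x) = −4x⁴ + 4x³ − 8x² + 7x + 2; R(x) = 6x² − 6x + 2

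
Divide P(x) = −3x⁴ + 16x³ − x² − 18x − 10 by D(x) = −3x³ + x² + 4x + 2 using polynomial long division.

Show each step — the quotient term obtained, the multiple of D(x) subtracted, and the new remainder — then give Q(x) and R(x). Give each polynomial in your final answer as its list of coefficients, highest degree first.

Q = [1, -5]; R = [0]

Step 1: lead(−3x⁴ + 16x³ − x² − 18x − 10) ÷ lead(D) = −3x⁴ ÷ −3x³ = x. Subtract (x)·D = −3x⁴ + x³ + 4x² + 2x. Remainder: 15x³ − 5x² − 20x − 10.
Step 2: lead(15x³ − 5x² − 20x − 10) ÷ lead(D) = 15x³ ÷ −3x³ = −5. Subtract (−5)·D = 15x³ − 5x² − 20x − 10. Remainder: 0.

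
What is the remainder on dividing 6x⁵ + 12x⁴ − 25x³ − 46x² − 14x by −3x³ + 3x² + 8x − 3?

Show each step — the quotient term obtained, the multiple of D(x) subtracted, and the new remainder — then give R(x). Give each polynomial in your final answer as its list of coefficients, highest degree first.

Step 1: lead(6x⁵ + 12x⁴ − 25x³ − 46x² − 14x) ÷ lead(D) = 6x⁵ ÷ −3x³ = −2x². Subtract (−2x²)·D = 6x⁵ − 6x⁴ − 16x³ + 6x². Remainder: 18x⁴ − 9x³ − 52x² − 14x.
Step 2: lead(18x⁴ − 9x³ − 52x² − 14x) ÷ lead(D) = 18x⁴ ÷ −3x³ = −6x. Subtract (−6x)·D = 18x⁴ − 18x³ − 48x² + 18x. Remainder: 9x³ − 4x² − 32x.
Step 3: lead(9x³ − 4x² − 32x) ÷ lead(D) = 9x³ ÷ −3x³ = −3. Subtract (−3)·D = 9x³ − 9x² − 24x + 9. Remainder: 5x² − 8x − 9.

R = [5, -8, -9]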